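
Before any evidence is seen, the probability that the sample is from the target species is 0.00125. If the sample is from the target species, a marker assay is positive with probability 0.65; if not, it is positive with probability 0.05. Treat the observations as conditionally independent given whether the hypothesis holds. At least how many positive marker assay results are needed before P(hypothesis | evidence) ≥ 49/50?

Prior odds: 0.00125 ÷ 0.99875 = 1/799.
Likelihood ratio of a positive = 0.65/0.05 = 13.
Target posterior odds = 0.98/0.02 = 49.
Require 13ⁿ ≥ 49 ÷ (1/799) = 39151.
13⁴ = 28561 falls short of 39151 but 13⁵ = 371293 reaches it, so n = 5.

5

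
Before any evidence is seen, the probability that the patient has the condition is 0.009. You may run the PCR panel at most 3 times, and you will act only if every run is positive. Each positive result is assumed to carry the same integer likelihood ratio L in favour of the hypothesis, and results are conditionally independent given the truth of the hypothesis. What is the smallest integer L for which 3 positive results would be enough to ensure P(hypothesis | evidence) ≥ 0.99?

23

Prior odds = 0.009/0.991 = 9/991.
Target odds = 0.99/0.01 = 99.
Need L³ ≥ 99 ÷ (9/991) = 10901.
22³ = 10648 < 10901 ≤ 12167 = 23³, so L = 23.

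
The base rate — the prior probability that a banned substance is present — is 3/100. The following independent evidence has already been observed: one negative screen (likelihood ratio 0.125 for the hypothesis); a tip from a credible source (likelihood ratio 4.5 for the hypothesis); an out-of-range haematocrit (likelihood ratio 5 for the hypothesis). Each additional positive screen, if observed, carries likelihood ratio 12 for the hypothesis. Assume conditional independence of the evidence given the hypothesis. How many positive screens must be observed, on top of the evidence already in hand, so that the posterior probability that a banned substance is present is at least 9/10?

Prior odds = 0.03/0.97 = 3/97.
Combined Bayes factor of the evidence already in hand = 0.125 × 4.5 × 5 = 2.8125.
Odds after that evidence = (3/97) × 2.8125 = 135/1552.
Target odds = 0.9/0.1 = 9.
Need 12ⁿ ≥ 9 ÷ (135/1552) = 1552/15.
12¹ = 12 falls short of 1552/15 but 12² = 144 reaches it, so n = 2.

2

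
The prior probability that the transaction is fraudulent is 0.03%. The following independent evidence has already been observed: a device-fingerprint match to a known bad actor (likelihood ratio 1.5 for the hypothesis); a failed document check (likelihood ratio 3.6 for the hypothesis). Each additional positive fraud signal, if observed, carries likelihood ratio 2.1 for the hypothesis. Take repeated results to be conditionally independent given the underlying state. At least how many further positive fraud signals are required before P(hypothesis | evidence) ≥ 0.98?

Prior odds = 0.0003/0.9997 = 3/9997.
Combined Bayes factor of the evidence already in hand = 1.5 × 3.6 = 5.4.
Odds after that evidence = (3/9997) × 5.4 = 81/49985.
Target odds = 0.98/0.02 = 49.
Need 2.1ⁿ ≥ 49 ÷ (81/49985) = 2449265/81.
2.1¹³ ≈15447.2 falls short of 2449265/81 but 2.1¹⁴ ≈32439.2 reaches it, so n = 14.

14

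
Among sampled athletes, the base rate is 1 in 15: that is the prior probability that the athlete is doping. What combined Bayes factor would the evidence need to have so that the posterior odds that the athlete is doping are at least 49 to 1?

686

Prior odds = (1/15)/(14/15) = 1/14.
Target odds = 49.
Required Bayes factor = 49 ÷ (1/14) = 686.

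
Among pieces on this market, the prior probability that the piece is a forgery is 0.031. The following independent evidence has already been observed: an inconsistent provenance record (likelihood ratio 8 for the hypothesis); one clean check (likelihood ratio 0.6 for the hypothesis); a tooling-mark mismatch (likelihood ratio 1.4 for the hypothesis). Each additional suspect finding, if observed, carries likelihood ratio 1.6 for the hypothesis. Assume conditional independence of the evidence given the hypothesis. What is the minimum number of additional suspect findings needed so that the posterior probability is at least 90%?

8

Prior odds = 0.031/0.969 = 31/969.
Combined Bayes factor of the evidence already in hand = 8 × 0.6 × 1.4 = 6.72.
Odds after that evidence = (31/969) × 6.72 = 1736/8075.
Target odds = 0.9/0.1 = 9.
Need 1.6ⁿ ≥ 9 ÷ (1736/8075) = 72675/1736.
1.6⁷ = 2097152/78125 falls short of 72675/1736 but 1.6⁸ = 16777216/390625 reaches it, so n = 8.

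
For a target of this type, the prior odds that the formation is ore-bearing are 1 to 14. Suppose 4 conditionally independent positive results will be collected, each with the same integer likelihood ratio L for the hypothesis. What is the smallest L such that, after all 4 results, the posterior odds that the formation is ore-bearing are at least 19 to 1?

5

Prior odds = 1/14.
Target odds = 19.
Need L⁴ ≥ 19 ÷ (1/14) = 266.
4⁴ = 256 < 266 ≤ 625 = 5⁴, so L = 5.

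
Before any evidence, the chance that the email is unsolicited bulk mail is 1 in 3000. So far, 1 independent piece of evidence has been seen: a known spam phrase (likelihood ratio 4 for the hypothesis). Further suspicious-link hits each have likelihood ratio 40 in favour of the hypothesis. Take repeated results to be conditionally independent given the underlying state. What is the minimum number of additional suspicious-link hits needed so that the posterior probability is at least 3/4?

Prior odds = (1/3000)/(2999/3000) = 1/2999.
Bayes factor of the evidence already in hand = 4.
Odds after that evidence = (1/2999) × 4 = 4/2999.
Target odds = 0.75/0.25 = 3.
Need 40ⁿ ≥ 3 ÷ (4/2999) = 2249.25.
40² = 1600 falls short of 2249.25 but 40³ = 64000 reaches it, so n = 3.

3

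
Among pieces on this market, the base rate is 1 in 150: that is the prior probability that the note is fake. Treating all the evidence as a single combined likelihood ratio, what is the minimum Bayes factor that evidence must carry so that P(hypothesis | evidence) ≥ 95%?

2831

Prior odds = (1/150)/(149/150) = 1/149.
Target odds = 0.95/0.05 = 19.
Required Bayes factor = 19 ÷ (1/149) = 2831.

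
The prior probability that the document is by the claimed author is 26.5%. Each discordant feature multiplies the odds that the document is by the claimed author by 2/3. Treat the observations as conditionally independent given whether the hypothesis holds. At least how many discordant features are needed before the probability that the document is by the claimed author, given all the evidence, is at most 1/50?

8

Prior odds = 0.265/0.735 = 53/147.
Likelihood ratio per discordant feature = 2/3.
Target posterior odds = 0.02/0.98 = 1/49.
Need (53/147) × (2/3)ⁿ ≤ 1/49, i.e. (2/3)ⁿ ≤ 3/53.
(2/3)⁷ = 128/2187 is still above 3/53 but (2/3)⁸ = 256/6561 is at or below it, so n = 8.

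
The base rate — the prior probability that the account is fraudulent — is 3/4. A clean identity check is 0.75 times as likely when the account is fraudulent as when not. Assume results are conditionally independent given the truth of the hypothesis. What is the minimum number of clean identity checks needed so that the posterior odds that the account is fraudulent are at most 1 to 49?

18

Prior odds: 0.75 ÷ 0.25 = 3.
Likelihood ratio per clean identity check = 0.75.
Target odds = 1/49.
Require 0.75ⁿ ≤ 1/49 ÷ 3 = 1/147.
0.75¹⁷ ≈0.00751695 is still above 1/147 but 0.75¹⁸ ≈0.00563771 is at or below it, so n = 18.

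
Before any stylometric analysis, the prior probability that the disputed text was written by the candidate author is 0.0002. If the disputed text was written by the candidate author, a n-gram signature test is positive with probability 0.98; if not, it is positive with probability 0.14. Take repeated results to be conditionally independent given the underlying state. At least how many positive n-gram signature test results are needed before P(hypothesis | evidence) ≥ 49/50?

Prior odds: 0.0002 ÷ 0.9998 = 1/4999.
Likelihood ratio of a positive = 0.98/0.14 = 7.
Target odds: 0.98 ÷ 0.02 = 49.
Need (1/4999) × 7ⁿ ≥ 49, i.e. 7ⁿ ≥ 244951.
7⁶ = 117649 falls short of 244951 but 7⁷ = 823543 reaches it, so n = 7.

7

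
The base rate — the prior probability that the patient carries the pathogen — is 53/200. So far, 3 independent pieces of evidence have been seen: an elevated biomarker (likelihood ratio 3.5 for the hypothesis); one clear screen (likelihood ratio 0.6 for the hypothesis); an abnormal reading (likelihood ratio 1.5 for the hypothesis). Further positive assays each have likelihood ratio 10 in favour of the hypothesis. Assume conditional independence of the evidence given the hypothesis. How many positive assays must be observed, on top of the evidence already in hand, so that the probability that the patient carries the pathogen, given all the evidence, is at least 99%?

2

Prior odds = 0.265/0.735 = 53/147.
Combined Bayes factor of the evidence already in hand = 3.5 × 0.6 × 1.5 = 3.15.
Odds after that evidence = (53/147) × 3.15 = 159/140.
Target odds = 0.99/0.01 = 99.
Need 10ⁿ ≥ 99 ÷ (159/140) = 4620/53.
10¹ = 10 falls short of 4620/53 but 10² = 100 reaches it, so n = 2.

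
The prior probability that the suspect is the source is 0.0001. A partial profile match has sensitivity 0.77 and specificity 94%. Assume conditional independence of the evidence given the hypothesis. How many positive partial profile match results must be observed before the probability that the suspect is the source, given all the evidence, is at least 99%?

6

Prior odds = 0.0001/0.9999 = 1/9999.
False-positive rate = 1 − 0.94 = 0.06; likelihood ratio of a positive = 0.77/0.06 = 77/6.
Target posterior odds = 0.99/0.01 = 99.
Require (77/6)ⁿ ≥ 99 ÷ (1/9999) = 989901.
(77/6)⁵ ≈348095 falls short of 989901 but (77/6)⁶ ≈4.46721e+06 reaches it, so n = 6.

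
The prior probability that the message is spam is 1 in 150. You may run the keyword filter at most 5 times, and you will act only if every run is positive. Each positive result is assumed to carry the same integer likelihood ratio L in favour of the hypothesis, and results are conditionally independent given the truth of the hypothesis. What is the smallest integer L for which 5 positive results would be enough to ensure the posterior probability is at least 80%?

Prior odds = (1/150)/(149/150) = 1/149.
Target odds = 0.8/0.2 = 4.
Need L⁵ ≥ 4 ÷ (1/149) = 596.
3⁵ = 243 < 596 ≤ 1024 = 4⁵, so L = 4.

4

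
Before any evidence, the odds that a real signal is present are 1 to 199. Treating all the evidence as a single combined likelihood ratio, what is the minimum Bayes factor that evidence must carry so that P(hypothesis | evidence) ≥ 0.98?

Prior odds = 1/199.
Target odds = 0.98/0.02 = 49.
Required Bayes factor = 49 ÷ (1/199) = 9751.

9751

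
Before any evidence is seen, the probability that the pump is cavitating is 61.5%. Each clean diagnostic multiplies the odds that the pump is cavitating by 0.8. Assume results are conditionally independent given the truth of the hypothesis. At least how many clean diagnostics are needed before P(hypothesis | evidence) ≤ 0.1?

12

Prior odds = 0.615/0.385 = 123/77.
Likelihood ratio per clean diagnostic = 0.8.
Target odds: 0.1 ÷ 0.9 = 1/9.
Require 0.8ⁿ ≤ 1/9 ÷ (123/77) = 77/1107.
0.8¹¹ = 4194304/48828125 is still above 77/1107 but 0.8¹² = 16777216/244140625 is at or below it, so n = 12.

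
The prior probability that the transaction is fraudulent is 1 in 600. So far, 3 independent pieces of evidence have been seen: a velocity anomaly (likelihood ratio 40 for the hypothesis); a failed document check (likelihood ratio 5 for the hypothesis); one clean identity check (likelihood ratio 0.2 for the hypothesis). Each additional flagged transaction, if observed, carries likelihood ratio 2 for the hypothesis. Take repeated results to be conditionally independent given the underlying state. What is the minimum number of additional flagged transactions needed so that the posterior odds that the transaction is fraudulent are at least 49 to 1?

10

Prior odds = (1/600)/(599/600) = 1/599.
Combined Bayes factor of the evidence already in hand = 40 × 5 × 0.2 = 40.
Odds after that evidence = (1/599) × 40 = 40/599.
Target odds = 49.
Need 2ⁿ ≥ 49 ÷ (40/599) = 733.775.
2⁹ = 512 falls short of 733.775 but 2¹⁰ = 1024 reaches it, so n = 10.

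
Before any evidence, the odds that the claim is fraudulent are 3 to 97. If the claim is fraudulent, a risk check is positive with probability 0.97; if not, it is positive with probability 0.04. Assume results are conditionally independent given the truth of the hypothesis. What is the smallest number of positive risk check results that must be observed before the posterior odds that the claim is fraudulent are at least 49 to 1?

3

Prior odds = 3/97.
Likelihood ratio of a positive = 0.97/0.04 = 24.25.
Target odds = 49.
Need (3/97) × 24.25ⁿ ≥ 49, i.e. 24.25ⁿ ≥ 4753/3.
24.25² = 588.0625 falls short of 4753/3 but 24.25³ = 912673/64 reaches it, so n = 3.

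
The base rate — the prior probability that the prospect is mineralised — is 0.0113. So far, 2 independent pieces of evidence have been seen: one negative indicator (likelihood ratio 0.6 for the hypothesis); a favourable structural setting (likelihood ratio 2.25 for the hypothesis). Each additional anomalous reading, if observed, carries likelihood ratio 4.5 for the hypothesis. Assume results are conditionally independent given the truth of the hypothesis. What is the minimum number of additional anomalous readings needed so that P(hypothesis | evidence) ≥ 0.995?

7

Prior odds = 0.0113/0.9887 = 113/9887.
Combined Bayes factor of the evidence already in hand = 0.6 × 2.25 = 1.35.
Odds after that evidence = (113/9887) × 1.35 = 3051/197740.
Target odds = 0.995/0.005 = 199.
Need 4.5ⁿ ≥ 199 ÷ (3051/197740) = 39350260/3051.
4.5⁶ = 8303.765625 falls short of 39350260/3051 but 4.5⁷ = 4782969/128 reaches it, so n = 7.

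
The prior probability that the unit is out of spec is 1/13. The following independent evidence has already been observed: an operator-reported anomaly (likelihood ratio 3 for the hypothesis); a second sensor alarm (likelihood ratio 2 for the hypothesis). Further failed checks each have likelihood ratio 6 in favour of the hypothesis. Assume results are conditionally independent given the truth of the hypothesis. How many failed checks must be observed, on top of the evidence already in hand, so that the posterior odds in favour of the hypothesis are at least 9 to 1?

Prior odds = (1/13)/(12/13) = 1/12.
Combined Bayes factor of the evidence already in hand = 3 × 2 = 6.
Odds after that evidence = (1/12) × 6 = 0.5.
Target odds = 9.
Need 6ⁿ ≥ 9 ÷ 0.5 = 18.
6¹ = 6 falls short of 18 but 6² = 36 reaches it, so n = 2.

2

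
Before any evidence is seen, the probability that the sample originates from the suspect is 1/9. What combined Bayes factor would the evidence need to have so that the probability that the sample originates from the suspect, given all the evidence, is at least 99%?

792

Prior odds = (1/9)/(8/9) = 0.125.
Target odds = 0.99/0.01 = 99.
Required Bayes factor = 99 ÷ 0.125 = 792.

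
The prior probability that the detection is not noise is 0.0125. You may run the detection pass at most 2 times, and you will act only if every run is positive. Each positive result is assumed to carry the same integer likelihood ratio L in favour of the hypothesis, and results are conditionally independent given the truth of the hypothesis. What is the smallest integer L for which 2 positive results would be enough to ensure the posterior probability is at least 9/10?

27

Prior odds = 0.0125/0.9875 = 1/79.
Target odds = 0.9/0.1 = 9.
Need L² ≥ 9 ÷ (1/79) = 711.
26² = 676 < 711 ≤ 729 = 27², so L = 27.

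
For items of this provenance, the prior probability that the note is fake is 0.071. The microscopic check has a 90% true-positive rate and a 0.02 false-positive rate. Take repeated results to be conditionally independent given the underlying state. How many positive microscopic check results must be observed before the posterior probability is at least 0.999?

3

Prior odds = 0.071/0.929 = 71/929.
Likelihood ratio of a positive result = 0.9/0.02 = 45.
Target odds: 0.999 ÷ 0.001 = 999.
Require 45ⁿ ≥ 999 ÷ (71/929) = 928071/71.
45² = 2025 falls short of 928071/71 but 45³ = 91125 reaches it, so n = 3.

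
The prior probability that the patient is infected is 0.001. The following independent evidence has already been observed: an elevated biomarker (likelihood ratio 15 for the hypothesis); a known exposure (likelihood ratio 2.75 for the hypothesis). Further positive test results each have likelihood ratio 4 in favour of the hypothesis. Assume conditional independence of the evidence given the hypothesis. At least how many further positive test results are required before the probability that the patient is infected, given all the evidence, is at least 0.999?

Prior odds = 0.001/0.999 = 1/999.
Combined Bayes factor of the evidence already in hand = 15 × 2.75 = 41.25.
Odds after that evidence = (1/999) × 41.25 = 55/1332.
Target odds = 0.999/0.001 = 999.
Need 4ⁿ ≥ 999 ÷ (55/1332) = 1330668/55.
4⁷ = 16384 falls short of 1330668/55 but 4⁸ = 65536 reaches it, so n = 8.

8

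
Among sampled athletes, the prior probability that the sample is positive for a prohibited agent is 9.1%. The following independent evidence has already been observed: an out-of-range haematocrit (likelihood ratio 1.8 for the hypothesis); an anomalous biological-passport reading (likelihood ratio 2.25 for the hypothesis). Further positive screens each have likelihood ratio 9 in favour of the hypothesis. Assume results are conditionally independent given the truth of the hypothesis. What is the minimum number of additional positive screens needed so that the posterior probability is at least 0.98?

3

Prior odds = 0.091/0.909 = 91/909.
Combined Bayes factor of the evidence already in hand = 1.8 × 2.25 = 4.05.
Odds after that evidence = (91/909) × 4.05 = 819/2020.
Target odds = 0.98/0.02 = 49.
Need 9ⁿ ≥ 49 ÷ (819/2020) = 14140/117.
9² = 81 falls short of 14140/117 but 9³ = 729 reaches it, so n = 3.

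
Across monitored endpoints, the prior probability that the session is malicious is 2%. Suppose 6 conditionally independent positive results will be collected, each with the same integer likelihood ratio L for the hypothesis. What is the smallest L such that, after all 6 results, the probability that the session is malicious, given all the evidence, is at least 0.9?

3

Prior odds = 0.02/0.98 = 1/49.
Target odds = 0.9/0.1 = 9.
Need L⁶ ≥ 9 ÷ (1/49) = 441.
2⁶ = 64 < 441 ≤ 729 = 3⁶, so L = 3.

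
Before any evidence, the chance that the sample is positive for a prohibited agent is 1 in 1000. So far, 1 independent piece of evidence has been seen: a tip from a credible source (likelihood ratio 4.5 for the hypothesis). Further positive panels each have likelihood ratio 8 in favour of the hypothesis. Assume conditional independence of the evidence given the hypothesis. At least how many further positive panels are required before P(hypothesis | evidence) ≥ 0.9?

4

Prior odds = 0.001/0.999 = 1/999.
Bayes factor of the evidence already in hand = 4.5.
Odds after that evidence = (1/999) × 4.5 = 1/222.
Target odds = 0.9/0.1 = 9.
Need 8ⁿ ≥ 9 ÷ (1/222) = 1998.
8³ = 512 falls short of 1998 but 8⁴ = 4096 reaches it, so n = 4.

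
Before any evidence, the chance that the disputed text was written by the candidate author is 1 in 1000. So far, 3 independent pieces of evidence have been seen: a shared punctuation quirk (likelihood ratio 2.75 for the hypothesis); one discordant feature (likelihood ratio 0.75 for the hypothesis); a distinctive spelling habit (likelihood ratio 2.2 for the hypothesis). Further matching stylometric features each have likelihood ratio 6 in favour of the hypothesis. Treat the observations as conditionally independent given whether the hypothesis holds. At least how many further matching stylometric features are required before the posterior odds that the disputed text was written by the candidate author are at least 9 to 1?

5

Prior odds = 0.001/0.999 = 1/999.
Combined Bayes factor of the evidence already in hand = 2.75 × 0.75 × 2.2 = 4.5375.
Odds after that evidence = (1/999) × 4.5375 = 121/26640.
Target odds = 9.
Need 6ⁿ ≥ 9 ÷ (121/26640) = 239760/121.
6⁴ = 1296 falls short of 239760/121 but 6⁵ = 7776 reaches it, so n = 5.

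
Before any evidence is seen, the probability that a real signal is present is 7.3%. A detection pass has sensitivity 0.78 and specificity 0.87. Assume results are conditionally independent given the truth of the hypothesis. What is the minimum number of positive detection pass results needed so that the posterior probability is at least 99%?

Prior odds = 0.073/0.927 = 73/927.
False-positive rate = 1 − 0.87 = 0.13; likelihood ratio of a positive = 0.78/0.13 = 6.
Target odds: 0.99 ÷ 0.01 = 99.
Require 6ⁿ ≥ 99 ÷ (73/927) = 91773/73.
6³ = 216 falls short of 91773/73 but 6⁴ = 1296 reaches it, so n = 4.

4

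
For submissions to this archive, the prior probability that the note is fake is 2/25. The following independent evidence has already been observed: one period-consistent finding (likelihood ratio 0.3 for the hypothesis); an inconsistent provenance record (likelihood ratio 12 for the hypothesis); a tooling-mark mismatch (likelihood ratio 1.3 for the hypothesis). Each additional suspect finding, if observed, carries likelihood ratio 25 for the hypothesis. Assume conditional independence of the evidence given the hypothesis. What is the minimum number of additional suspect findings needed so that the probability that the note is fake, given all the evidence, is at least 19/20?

Prior odds = 0.08/0.92 = 2/23.
Combined Bayes factor of the evidence already in hand = 0.3 × 12 × 1.3 = 4.68.
Odds after that evidence = (2/23) × 4.68 = 234/575.
Target odds = 0.95/0.05 = 19.
Need 25ⁿ ≥ 19 ÷ (234/575) = 10925/234.
25¹ = 25 falls short of 10925/234 but 25² = 625 reaches it, so n = 2.

2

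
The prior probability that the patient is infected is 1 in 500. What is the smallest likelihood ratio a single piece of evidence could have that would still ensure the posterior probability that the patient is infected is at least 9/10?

Prior odds = 0.002/0.998 = 1/499.
Target odds = 0.9/0.1 = 9.
Required Bayes factor = 9 ÷ (1/499) = 4491.

4491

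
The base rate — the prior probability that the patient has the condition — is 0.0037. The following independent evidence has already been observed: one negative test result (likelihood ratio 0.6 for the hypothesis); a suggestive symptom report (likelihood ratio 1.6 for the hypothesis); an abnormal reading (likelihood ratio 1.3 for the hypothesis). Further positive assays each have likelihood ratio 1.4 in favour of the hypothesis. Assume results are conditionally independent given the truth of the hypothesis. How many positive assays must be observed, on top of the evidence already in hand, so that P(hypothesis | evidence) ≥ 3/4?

20

Prior odds = 0.0037/0.9963 = 37/9963.
Combined Bayes factor of the evidence already in hand = 0.6 × 1.6 × 1.3 = 1.248.
Odds after that evidence = (37/9963) × 1.248 = 1924/415125.
Target odds = 0.75/0.25 = 3.
Need 1.4ⁿ ≥ 3 ÷ (1924/415125) = 1245375/1924.
1.4¹⁹ ≈597.63 falls short of 1245375/1924 but 1.4²⁰ ≈836.683 reaches it, so n = 20.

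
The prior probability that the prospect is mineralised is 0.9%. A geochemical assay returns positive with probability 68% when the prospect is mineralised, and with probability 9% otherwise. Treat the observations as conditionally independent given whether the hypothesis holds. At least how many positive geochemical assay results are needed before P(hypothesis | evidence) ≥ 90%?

4

Prior odds = 0.009/0.991 = 9/991.
Likelihood ratio of a positive result = 0.68/0.09 = 68/9.
Target posterior odds = 0.9/0.1 = 9.
Need (9/991) × (68/9)ⁿ ≥ 9, i.e. (68/9)ⁿ ≥ 991.
(68/9)³ = 314432/729 falls short of 991 but (68/9)⁴ = 21381376/6561 reaches it, so n = 4.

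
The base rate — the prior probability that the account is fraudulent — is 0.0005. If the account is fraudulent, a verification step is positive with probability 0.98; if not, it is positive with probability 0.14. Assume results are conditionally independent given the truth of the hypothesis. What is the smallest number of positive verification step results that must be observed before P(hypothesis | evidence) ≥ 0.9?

6

Prior odds = 0.0005/0.9995 = 1/1999.
Likelihood ratio of a positive = 0.98/0.14 = 7.
Target posterior odds = 0.9/0.1 = 9.
Require 7ⁿ ≥ 9 ÷ (1/1999) = 17991.
7⁵ = 16807 falls short of 17991 but 7⁶ = 117649 reaches it, so n = 6.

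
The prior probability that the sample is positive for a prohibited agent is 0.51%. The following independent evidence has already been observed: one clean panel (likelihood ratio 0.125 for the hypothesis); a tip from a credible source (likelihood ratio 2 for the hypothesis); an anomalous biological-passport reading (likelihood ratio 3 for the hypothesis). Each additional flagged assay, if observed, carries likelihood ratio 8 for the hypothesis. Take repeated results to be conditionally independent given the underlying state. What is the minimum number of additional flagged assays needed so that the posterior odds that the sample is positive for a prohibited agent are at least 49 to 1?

Prior odds = 0.0051/0.9949 = 51/9949.
Combined Bayes factor of the evidence already in hand = 0.125 × 2 × 3 = 0.75.
Odds after that evidence = (51/9949) × 0.75 = 153/39796.
Target odds = 49.
Need 8ⁿ ≥ 49 ÷ (153/39796) = 1950004/153.
8⁴ = 4096 falls short of 1950004/153 but 8⁵ = 32768 reaches it, so n = 5.

5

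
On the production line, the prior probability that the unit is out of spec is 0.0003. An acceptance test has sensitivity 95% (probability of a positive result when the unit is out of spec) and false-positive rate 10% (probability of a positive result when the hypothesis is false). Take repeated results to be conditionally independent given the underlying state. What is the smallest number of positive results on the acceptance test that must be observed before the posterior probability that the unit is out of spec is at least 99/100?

Prior odds = 0.0003/0.9997 = 3/9997.
Likelihood ratio of a positive result = 0.95/0.1 = 9.5.
Target posterior odds = 0.99/0.01 = 99.
Need (3/9997) × 9.5ⁿ ≥ 99, i.e. 9.5ⁿ ≥ 329901.
9.5⁵ = 77378.09375 falls short of 329901 but 9.5⁶ = 47045881/64 reaches it, so n = 6.

6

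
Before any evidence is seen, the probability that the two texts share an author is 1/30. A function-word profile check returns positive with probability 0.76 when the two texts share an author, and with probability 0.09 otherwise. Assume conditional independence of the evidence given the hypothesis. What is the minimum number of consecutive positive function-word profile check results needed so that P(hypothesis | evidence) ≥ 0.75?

Prior odds = (1/30)/(29/30) = 1/29.
Likelihood ratio of a positive result = 0.76/0.09 = 76/9.
Target posterior odds = 0.75/0.25 = 3.
Require (76/9)ⁿ ≥ 3 ÷ (1/29) = 87.
(76/9)² = 5776/81 falls short of 87 but (76/9)³ = 438976/729 reaches it, so n = 3.

3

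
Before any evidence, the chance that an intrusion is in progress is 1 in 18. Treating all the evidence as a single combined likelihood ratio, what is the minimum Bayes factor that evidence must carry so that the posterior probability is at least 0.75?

Prior odds = (1/18)/(17/18) = 1/17.
Target odds = 0.75/0.25 = 3.
Required Bayes factor = 3 ÷ (1/17) = 51.

51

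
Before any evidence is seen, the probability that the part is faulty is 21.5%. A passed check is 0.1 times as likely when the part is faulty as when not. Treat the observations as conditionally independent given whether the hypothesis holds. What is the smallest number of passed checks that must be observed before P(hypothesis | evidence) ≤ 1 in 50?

2

Prior odds: 0.215 ÷ 0.785 = 43/157.
Likelihood ratio per passed check = 0.1.
Target odds: 0.02 ÷ 0.98 = 1/49.
Need (43/157) × 0.1ⁿ ≤ 1/49, i.e. 0.1ⁿ ≤ 157/2107.
0.1¹ = 0.1 is still above 157/2107 but 0.1² = 0.01 is at or below it, so n = 2.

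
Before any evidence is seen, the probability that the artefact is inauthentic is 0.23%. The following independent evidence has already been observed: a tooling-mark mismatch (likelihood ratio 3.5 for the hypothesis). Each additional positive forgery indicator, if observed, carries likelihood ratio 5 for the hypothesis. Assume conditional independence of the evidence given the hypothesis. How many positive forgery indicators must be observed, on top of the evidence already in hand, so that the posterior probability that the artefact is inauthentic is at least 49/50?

6

Prior odds = 0.0023/0.9977 = 23/9977.
Bayes factor of the evidence already in hand = 3.5.
Odds after that evidence = (23/9977) × 3.5 = 161/19954.
Target odds = 0.98/0.02 = 49.
Need 5ⁿ ≥ 49 ÷ (161/19954) = 139678/23.
5⁵ = 3125 falls short of 139678/23 but 5⁶ = 15625 reaches it, so n = 6.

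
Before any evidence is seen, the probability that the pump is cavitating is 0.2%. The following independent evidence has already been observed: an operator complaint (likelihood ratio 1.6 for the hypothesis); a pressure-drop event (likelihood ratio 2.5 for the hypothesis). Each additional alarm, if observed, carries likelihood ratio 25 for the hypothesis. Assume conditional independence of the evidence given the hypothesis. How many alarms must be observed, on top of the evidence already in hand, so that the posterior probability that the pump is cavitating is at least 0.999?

4

Prior odds = 0.002/0.998 = 1/499.
Combined Bayes factor of the evidence already in hand = 1.6 × 2.5 = 4.
Odds after that evidence = (1/499) × 4 = 4/499.
Target odds = 0.999/0.001 = 999.
Need 25ⁿ ≥ 999 ÷ (4/499) = 124625.25.
25³ = 15625 falls short of 124625.25 but 25⁴ = 390625 reaches it, so n = 4.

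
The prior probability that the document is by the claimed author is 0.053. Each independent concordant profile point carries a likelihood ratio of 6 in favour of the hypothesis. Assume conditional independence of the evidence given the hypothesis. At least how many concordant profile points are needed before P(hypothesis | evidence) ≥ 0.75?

Prior odds: 0.053 ÷ 0.947 = 53/947.
Likelihood ratio per concordant profile point = 6.
Target odds: 0.75 ÷ 0.25 = 3.
Need (53/947) × 6ⁿ ≥ 3, i.e. 6ⁿ ≥ 2841/53.
6² = 36 falls short of 2841/53 but 6³ = 216 reaches it, so n = 3.

3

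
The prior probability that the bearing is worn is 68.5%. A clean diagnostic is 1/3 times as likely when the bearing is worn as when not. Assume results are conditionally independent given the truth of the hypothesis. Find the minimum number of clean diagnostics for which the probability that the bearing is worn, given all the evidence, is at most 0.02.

5

Prior odds: 0.685 ÷ 0.315 = 137/63.
Likelihood ratio per clean diagnostic = 1/3.
Target odds: 0.02 ÷ 0.98 = 1/49.
Need (137/63) × (1/3)ⁿ ≤ 1/49, i.e. (1/3)ⁿ ≤ 9/959.
(1/3)⁴ = 1/81 is still above 9/959 but (1/3)⁵ = 1/243 is at or below it, so n = 5.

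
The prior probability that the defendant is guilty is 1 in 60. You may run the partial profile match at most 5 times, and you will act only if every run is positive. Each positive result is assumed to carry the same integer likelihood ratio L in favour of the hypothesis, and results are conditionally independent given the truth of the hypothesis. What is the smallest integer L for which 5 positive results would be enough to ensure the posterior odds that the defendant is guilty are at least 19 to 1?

Prior odds = (1/60)/(59/60) = 1/59.
Target odds = 19.
Need L⁵ ≥ 19 ÷ (1/59) = 1121.
4⁵ = 1024 < 1121 ≤ 3125 = 5⁵, so L = 5.

5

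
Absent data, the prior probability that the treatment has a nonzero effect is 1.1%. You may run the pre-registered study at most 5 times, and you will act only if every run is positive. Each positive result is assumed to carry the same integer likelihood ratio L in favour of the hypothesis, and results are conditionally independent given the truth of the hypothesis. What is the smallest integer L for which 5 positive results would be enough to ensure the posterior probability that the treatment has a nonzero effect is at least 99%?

7

Prior odds = 0.011/0.989 = 11/989.
Target odds = 0.99/0.01 = 99.
Need L⁵ ≥ 99 ÷ (11/989) = 8901.
6⁵ = 7776 < 8901 ≤ 16807 = 7⁵, so L = 7.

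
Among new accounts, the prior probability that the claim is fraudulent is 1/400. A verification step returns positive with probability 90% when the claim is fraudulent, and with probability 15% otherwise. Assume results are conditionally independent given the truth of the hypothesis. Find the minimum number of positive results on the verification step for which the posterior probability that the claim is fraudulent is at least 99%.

6

Prior odds: 0.0025 ÷ 0.9975 = 1/399.
Likelihood ratio of a positive result = 0.9/0.15 = 6.
Target posterior odds = 0.99/0.01 = 99.
Require 6ⁿ ≥ 99 ÷ (1/399) = 39501.
6⁵ = 7776 falls short of 39501 but 6⁶ = 46656 reaches it, so n = 6.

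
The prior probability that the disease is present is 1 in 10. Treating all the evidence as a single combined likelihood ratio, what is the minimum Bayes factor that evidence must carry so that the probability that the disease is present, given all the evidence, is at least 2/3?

18

Prior odds = 0.1/0.9 = 1/9.
Target odds = (2/3)/(1/3) = 2.
Required Bayes factor = 2 ÷ (1/9) = 18.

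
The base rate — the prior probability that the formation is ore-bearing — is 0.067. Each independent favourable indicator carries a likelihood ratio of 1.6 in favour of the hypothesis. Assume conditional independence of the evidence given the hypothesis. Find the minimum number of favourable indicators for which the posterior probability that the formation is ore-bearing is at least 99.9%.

21

Prior odds: 0.067 ÷ 0.933 = 67/933.
Likelihood ratio per favourable indicator = 1.6.
Target posterior odds = 0.999/0.001 = 999.
Require 1.6ⁿ ≥ 999 ÷ (67/933) = 932067/67.
1.6²⁰ ≈12089.3 falls short of 932067/67 but 1.6²¹ ≈19342.8 reaches it, so n = 21.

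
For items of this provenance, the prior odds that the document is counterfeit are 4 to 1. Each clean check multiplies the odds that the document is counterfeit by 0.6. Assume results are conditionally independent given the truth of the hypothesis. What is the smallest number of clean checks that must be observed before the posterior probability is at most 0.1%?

17

Prior odds = 4.
Likelihood ratio per clean check = 0.6.
Target odds: 0.001 ÷ 0.999 = 1/999.
Require 0.6ⁿ ≤ 1/999 ÷ 4 = 1/3996.
0.6¹⁶ ≈0.000282111 is still above 1/3996 but 0.6¹⁷ ≈0.000169267 is at or below it, so n = 17.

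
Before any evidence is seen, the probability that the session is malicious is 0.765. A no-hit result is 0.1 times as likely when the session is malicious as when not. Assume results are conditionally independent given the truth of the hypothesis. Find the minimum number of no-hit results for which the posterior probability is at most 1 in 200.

Prior odds = 0.765/0.235 = 153/47.
Likelihood ratio per no-hit result = 0.1.
Target odds: 0.005 ÷ 0.995 = 1/199.
Need (153/47) × 0.1ⁿ ≤ 1/199, i.e. 0.1ⁿ ≤ 47/30447.
0.1² = 0.01 is still above 47/30447 but 0.1³ = 0.001 is at or below it, so n = 3.

3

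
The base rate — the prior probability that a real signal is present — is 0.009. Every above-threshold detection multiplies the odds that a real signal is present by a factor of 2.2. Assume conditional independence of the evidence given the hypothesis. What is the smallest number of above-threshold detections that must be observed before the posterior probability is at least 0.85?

Prior odds = 0.009/0.991 = 9/991.
Likelihood ratio per above-threshold detection = 2.2.
Target posterior odds = 0.85/0.15 = 17/3.
Need (9/991) × 2.2ⁿ ≥ 17/3, i.e. 2.2ⁿ ≥ 16847/27.
2.2⁸ = 214358881/390625 falls short of 16847/27 but 2.2⁹ ≈1207.27 reaches it, so n = 9.

9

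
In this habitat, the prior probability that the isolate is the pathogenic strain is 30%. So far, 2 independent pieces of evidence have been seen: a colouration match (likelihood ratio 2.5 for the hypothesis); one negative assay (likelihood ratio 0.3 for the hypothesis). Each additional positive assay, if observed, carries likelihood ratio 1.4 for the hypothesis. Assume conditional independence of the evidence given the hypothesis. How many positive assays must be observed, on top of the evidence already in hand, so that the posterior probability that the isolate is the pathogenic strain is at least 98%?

15

Prior odds = 0.3/0.7 = 3/7.
Combined Bayes factor of the evidence already in hand = 2.5 × 0.3 = 0.75.
Odds after that evidence = (3/7) × 0.75 = 9/28.
Target odds = 0.98/0.02 = 49.
Need 1.4ⁿ ≥ 49 ÷ (9/28) = 1372/9.
1.4¹⁴ ≈111.12 falls short of 1372/9 but 1.4¹⁵ ≈155.568 reaches it, so n = 15.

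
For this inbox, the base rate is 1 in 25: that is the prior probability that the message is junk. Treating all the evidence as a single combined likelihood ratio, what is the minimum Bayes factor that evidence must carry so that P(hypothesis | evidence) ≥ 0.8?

Prior odds = 0.04/0.96 = 1/24.
Target odds = 0.8/0.2 = 4.
Required Bayes factor = 4 ÷ (1/24) = 96.

96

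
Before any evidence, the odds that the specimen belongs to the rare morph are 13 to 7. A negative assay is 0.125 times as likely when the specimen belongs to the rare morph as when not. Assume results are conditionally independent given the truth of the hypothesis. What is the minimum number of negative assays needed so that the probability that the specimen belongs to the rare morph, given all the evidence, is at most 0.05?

Prior odds = 13/7.
Likelihood ratio per negative assay = 0.125.
Target odds: 0.05 ÷ 0.95 = 1/19.
Require 0.125ⁿ ≤ 1/19 ÷ (13/7) = 7/247.
0.125¹ = 0.125 is still above 7/247 but 0.125² = 0.015625 is at or below it, so n = 2.

2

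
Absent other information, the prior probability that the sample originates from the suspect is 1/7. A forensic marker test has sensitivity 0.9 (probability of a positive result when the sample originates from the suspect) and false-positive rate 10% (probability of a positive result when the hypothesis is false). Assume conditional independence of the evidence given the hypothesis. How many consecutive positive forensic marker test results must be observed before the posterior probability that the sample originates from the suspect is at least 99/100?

Prior odds: (1/7) ÷ (6/7) = 1/6.
Likelihood ratio of a positive result = 0.9/0.1 = 9.
Target odds: 0.99 ÷ 0.01 = 99.
Require 9ⁿ ≥ 99 ÷ (1/6) = 594.
9² = 81 falls short of 594 but 9³ = 729 reaches it, so n = 3.

3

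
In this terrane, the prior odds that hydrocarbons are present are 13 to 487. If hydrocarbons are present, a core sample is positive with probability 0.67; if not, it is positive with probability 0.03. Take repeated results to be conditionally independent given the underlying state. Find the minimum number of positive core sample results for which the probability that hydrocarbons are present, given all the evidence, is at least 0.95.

Prior odds = 13/487.
Likelihood ratio of a positive = 0.67/0.03 = 67/3.
Target odds: 0.95 ÷ 0.05 = 19.
Need (13/487) × (67/3)ⁿ ≥ 19, i.e. (67/3)ⁿ ≥ 9253/13.
(67/3)² = 4489/9 falls short of 9253/13 but (67/3)³ = 300763/27 reaches it, so n = 3.

3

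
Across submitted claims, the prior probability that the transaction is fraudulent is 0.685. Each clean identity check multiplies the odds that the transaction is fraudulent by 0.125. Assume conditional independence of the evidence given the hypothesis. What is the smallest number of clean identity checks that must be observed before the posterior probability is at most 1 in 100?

3

Prior odds = 0.685/0.315 = 137/63.
Likelihood ratio per clean identity check = 0.125.
Target posterior odds = 0.01/0.99 = 1/99.
Require 0.125ⁿ ≤ 1/99 ÷ (137/63) = 7/1507.
0.125² = 0.015625 is still above 7/1507 but 0.125³ = 0.001953125 is at or below it, so n = 3.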